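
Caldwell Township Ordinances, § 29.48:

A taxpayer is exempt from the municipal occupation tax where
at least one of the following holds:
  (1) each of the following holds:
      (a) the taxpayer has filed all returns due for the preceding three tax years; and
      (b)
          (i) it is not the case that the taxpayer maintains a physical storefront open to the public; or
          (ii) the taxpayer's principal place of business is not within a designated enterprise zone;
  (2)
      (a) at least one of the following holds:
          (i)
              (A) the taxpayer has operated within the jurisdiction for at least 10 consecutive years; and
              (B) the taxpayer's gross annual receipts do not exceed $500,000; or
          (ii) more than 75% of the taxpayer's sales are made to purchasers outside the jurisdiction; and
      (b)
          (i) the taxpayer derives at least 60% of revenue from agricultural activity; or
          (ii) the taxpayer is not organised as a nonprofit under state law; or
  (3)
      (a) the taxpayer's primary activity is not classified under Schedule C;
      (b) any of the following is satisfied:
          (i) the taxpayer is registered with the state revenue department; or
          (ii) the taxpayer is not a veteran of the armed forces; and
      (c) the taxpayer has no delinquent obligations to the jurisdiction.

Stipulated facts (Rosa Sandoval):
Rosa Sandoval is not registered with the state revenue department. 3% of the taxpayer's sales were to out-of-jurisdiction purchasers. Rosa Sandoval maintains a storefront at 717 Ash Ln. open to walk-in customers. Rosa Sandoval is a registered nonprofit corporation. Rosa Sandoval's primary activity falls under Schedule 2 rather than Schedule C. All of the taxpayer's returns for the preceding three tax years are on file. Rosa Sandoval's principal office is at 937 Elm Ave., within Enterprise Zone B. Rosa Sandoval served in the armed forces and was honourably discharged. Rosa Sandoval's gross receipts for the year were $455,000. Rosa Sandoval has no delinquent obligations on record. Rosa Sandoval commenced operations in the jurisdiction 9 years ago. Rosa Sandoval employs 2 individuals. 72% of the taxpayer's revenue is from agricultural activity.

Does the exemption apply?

(a) returns current — holds.
(i) not (has storefront) — not satisfied.
(ii) not (in enterprise zone) — fails.
(b) = F OR F = false.
So (1) is not satisfied (T AND F).
(A) ≥ 10 yrs in jurisdiction — fails.
(B) receipts ≤ $500,000 — holds.
(i) = F AND T = false.
(ii) >75% out-of-jur. sales — not met.
(a): F OR F → false.
(i) ≥60% agricultural — met.
(ii) not (nonprofit) — not satisfied.
(b) = T OR F = true.
(2): F AND T → false.
(a) not (Schedule C activity) — holds.
(i) state-registered — not satisfied.
(ii) not (veteran) — fails.
(b) = F OR F = false.
(c) no delinquency — satisfied.
(3): T AND F AND T → false.
So Overall is not satisfied (F OR F OR F).

No — not exempt.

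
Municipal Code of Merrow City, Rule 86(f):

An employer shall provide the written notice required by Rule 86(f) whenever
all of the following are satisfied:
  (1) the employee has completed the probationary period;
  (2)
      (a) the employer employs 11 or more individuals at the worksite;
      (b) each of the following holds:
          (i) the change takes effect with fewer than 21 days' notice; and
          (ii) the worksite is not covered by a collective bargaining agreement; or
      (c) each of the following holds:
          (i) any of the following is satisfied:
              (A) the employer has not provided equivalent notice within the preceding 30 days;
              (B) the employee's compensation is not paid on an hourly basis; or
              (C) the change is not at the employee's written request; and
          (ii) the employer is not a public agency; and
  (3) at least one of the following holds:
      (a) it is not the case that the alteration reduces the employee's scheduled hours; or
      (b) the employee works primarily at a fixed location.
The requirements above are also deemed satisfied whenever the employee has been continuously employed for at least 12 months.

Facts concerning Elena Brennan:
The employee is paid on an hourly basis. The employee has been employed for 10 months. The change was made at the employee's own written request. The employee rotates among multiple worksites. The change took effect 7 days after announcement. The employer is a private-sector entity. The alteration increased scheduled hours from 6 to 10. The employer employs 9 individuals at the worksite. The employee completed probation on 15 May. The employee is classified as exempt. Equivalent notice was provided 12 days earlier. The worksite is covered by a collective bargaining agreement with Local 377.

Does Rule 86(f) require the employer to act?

(1) past probation — holds.
(a) ≥ 11 at site — not met.
(i) < 21 days' notice — met.
(ii) no CBA — fails.
(b): T AND F → false.
(A) no recent notice — fails.
(B) not (hourly-paid) — not satisfied.
(C) not employee-requested — fails.
(i) = F OR F OR F = false.
(ii) not (public agency) — holds.
So (c) is not satisfied (F AND T).
(2) = F OR F OR F = false.
(a) not (hours reduced) — satisfied.
(b) fixed location — not met.
(3): T OR F → true.
So Overall is not satisfied (T AND F AND T).
Exception (tenure ≥ 12 mo.) — not satisfied.
Result: main false OR exception false → false.

No — not required.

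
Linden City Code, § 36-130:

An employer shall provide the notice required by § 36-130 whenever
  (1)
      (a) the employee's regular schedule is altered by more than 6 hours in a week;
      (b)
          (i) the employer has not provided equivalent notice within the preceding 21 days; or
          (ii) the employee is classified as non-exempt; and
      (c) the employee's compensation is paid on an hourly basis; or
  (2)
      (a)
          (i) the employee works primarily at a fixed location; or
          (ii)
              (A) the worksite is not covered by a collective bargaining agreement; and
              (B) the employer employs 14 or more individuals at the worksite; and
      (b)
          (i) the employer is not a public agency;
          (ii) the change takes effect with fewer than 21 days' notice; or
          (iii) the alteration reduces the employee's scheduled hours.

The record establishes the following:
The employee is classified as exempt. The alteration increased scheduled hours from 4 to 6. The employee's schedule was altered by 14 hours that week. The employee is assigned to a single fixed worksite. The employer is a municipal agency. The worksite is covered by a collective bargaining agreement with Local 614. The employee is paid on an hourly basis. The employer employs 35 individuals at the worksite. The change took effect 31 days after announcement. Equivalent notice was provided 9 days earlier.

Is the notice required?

(a) schedule shift > 6h — holds.
(i) no recent notice — not satisfied.
(ii) non-exempt — not satisfied.
(b) = F OR F = false.
(c) hourly-paid — satisfied.
So (1) is not satisfied (T AND F AND T).
(i) fixed location — holds.
(A) no CBA — not satisfied.
(B) ≥ 14 at site — satisfied.
(ii) = F AND T = false.
(a): T OR F → true.
(i) not (public agency) — fails.
(ii) < 21 days' notice — not satisfied.
(iii) hours reduced — not satisfied.
(b) = F OR F OR F = false.
(2) = T AND F = false.
So Overall is not satisfied (F OR F).

No — not required.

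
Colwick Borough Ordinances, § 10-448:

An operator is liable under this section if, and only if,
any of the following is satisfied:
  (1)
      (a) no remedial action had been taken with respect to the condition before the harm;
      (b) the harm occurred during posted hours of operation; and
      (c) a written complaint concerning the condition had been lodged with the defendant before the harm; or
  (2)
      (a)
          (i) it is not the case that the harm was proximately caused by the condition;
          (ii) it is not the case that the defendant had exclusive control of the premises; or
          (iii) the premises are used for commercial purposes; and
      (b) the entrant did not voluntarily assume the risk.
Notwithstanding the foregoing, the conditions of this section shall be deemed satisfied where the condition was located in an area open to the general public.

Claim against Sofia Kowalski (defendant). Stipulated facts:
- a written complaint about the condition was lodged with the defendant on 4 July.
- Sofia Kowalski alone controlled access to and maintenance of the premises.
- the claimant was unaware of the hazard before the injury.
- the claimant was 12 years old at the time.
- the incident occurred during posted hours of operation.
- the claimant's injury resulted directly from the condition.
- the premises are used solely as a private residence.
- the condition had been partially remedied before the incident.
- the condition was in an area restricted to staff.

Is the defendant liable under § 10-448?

No — not liable.

(a) no remedial action — not met.
(b) during posted hours — holds.
(c) complaint lodged — met.
(1) = F AND T AND T = false.
(i) not (proximate cause) — not satisfied.
(ii) not (exclusive control) — not satisfied.
(iii) commercial use — fails.
So (a) is not satisfied (F OR F OR F).
(b) no assumed risk — met.
So (2) is not satisfied (F AND T).
Overall: F OR F → false.
Exception (public area) — not satisfied.
Result: main false OR exception false → false.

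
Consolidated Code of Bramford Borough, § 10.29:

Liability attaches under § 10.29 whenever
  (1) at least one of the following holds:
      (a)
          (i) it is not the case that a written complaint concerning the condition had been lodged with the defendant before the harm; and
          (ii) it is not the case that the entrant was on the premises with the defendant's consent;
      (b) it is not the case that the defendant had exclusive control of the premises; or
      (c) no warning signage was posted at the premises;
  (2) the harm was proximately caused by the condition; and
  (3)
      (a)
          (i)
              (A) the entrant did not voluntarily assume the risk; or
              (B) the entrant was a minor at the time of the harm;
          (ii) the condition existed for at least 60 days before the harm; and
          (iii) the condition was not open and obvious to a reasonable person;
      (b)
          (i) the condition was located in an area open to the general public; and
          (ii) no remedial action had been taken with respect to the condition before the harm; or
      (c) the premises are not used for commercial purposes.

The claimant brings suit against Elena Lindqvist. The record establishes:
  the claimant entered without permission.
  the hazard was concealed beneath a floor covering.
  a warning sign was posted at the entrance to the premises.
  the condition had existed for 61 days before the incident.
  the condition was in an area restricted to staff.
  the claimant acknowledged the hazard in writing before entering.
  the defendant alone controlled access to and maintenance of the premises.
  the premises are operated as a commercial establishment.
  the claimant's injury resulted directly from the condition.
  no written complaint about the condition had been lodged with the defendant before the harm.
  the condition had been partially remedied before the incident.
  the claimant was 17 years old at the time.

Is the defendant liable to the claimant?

Yes — liable.

(i) not (complaint lodged) — met.
(ii) not (consent to enter) — met.
So (a) is satisfied (T AND T).
(b) not (exclusive control) — not met.
(c) no signage posted — not satisfied.
So (1) is satisfied (T OR F OR F).
(2) proximate cause — holds.
(A) no assumed risk — not met.
(B) entrant a minor — holds.
So (i) is satisfied (F OR T).
(ii) condition ≥60 days old — satisfied.
(iii) not open/obvious — satisfied.
So (a) is satisfied (T AND T AND T).
(i) public area — fails.
(ii) no remedial action — not satisfied.
So (b) is not satisfied (F AND F).
(c) not (commercial use) — not satisfied.
(3) = T OR F OR F = true.
Overall = T AND T AND T = true.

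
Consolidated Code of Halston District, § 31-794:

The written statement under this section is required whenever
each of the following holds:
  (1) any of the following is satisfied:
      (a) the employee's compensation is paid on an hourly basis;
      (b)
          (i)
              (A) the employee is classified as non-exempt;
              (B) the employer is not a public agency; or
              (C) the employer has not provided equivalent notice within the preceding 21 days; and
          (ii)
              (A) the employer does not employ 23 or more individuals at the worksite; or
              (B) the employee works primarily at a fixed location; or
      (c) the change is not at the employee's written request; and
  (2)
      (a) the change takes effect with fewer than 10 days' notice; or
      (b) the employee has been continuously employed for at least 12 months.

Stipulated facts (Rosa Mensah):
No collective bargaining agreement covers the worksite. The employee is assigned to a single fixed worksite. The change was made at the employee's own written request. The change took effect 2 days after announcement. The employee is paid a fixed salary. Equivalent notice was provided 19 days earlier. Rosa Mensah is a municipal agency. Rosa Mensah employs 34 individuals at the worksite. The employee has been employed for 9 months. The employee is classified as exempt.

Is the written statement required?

(a) hourly-paid — not met.
(A) non-exempt — fails.
(B) not (public agency) — fails.
(C) no recent notice — not met.
So (i) is not satisfied (F OR F OR F).
(A) not (≥ 23 at site) — fails.
(B) fixed location — satisfied.
So (ii) is satisfied (F OR T).
So (b) is not satisfied (F AND T).
(c) not employee-requested — not satisfied.
(1): F OR F OR F → false.
(a) < 10 days' notice — holds.
(b) tenure ≥ 12 mo. — fails.
(2) = T OR F = true.
So Overall is not satisfied (F AND T).

No — not required.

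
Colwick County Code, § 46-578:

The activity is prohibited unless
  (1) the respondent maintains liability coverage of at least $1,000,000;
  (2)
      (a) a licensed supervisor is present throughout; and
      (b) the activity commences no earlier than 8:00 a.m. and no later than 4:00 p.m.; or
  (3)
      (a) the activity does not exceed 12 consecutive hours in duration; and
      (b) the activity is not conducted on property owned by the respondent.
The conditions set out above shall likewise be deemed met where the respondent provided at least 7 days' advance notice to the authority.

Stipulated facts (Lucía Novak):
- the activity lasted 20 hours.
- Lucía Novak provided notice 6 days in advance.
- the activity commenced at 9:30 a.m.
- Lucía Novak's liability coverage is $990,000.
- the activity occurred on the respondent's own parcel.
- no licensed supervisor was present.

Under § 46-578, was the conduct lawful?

No — unlawful.

(1) coverage ≥ $1,000,000 — not satisfied.
(a) supervisor present — not met.
(b) start within hours — met.
(2): F AND T → false.
(a) ≤ 12 hrs duration — fails.
(b) not (own property) — fails.
So (3) is not satisfied (F AND F).
So Overall is not satisfied (F OR F OR F).
Exception (≥7 days' notice) — not satisfied.
Result: main false OR exception false → false.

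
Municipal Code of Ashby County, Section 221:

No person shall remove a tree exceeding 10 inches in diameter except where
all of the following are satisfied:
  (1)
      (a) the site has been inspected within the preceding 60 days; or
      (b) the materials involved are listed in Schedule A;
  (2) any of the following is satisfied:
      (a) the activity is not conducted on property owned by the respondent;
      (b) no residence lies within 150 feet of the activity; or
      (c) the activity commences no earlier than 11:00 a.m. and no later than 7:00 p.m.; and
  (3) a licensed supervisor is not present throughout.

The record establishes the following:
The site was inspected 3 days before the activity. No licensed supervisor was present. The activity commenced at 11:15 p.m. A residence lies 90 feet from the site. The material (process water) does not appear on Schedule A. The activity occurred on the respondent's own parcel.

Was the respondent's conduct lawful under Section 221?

No — unlawful.

(a) site inspected — met.
(b) Schedule A material — not met.
So (1) is satisfied (T OR F).
(a) not (own property) — not met.
(b) no residence in 150 ft — not met.
(c) start within hours — not satisfied.
So (2) is not satisfied (F OR F OR F).
(3) not (supervisor present) — holds.
Overall: T AND F AND T → false.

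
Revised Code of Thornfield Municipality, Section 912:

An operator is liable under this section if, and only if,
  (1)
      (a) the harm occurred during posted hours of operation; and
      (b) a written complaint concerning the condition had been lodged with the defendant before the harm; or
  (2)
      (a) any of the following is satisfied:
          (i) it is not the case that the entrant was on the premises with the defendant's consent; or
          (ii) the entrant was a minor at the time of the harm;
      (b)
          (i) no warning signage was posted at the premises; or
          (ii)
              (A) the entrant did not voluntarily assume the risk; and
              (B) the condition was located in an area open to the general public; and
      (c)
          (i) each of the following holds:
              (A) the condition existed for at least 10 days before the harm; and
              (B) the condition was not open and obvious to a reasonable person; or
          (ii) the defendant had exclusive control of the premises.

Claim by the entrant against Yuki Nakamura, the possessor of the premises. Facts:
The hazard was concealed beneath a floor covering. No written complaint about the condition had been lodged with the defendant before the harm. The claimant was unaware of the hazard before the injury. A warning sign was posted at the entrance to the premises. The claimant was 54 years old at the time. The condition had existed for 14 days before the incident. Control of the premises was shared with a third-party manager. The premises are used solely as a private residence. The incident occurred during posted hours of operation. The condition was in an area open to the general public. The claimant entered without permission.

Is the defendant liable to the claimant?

(a) during posted hours — holds.
(b) complaint lodged — not met.
(1) = T AND F = false.
(i) not (consent to enter) — satisfied.
(ii) entrant a minor — fails.
So (a) is satisfied (T OR F).
(i) no signage posted — fails.
(A) no assumed risk — holds.
(B) public area — met.
(ii): T AND T → true.
(b) = F OR T = true.
(A) condition ≥10 days old — met.
(B) not open/obvious — met.
(i): T AND T → true.
(ii) exclusive control — fails.
(c) = T OR F = true.
(2) = T AND T AND T = true.
Overall: F OR T → true.

Yes — liable.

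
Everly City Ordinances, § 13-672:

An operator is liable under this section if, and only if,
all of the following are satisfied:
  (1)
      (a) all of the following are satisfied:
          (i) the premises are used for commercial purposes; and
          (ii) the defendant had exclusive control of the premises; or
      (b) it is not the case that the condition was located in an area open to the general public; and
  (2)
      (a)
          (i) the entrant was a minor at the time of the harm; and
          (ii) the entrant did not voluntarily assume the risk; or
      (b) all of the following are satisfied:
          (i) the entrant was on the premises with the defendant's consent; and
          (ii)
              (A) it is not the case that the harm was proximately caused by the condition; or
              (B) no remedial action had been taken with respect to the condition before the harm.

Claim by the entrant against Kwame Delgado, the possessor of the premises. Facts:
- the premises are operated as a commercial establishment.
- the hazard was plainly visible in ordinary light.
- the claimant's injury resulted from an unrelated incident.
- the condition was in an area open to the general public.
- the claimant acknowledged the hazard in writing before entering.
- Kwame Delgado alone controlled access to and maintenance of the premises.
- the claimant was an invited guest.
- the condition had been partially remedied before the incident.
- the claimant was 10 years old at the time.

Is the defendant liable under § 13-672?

(i) commercial use — holds.
(ii) exclusive control — holds.
So (a) is satisfied (T AND T).
(b) not (public area) — not met.
So (1) is satisfied (T OR F).
(i) entrant a minor — holds.
(ii) no assumed risk — not met.
So (a) is not satisfied (T AND F).
(i) consent to enter — met.
(A) not (proximate cause) — met.
(B) no remedial action — not satisfied.
(ii): T OR F → true.
(b): T AND T → true.
(2): F OR T → true.
So Overall is satisfied (T AND T).

Yes — liable.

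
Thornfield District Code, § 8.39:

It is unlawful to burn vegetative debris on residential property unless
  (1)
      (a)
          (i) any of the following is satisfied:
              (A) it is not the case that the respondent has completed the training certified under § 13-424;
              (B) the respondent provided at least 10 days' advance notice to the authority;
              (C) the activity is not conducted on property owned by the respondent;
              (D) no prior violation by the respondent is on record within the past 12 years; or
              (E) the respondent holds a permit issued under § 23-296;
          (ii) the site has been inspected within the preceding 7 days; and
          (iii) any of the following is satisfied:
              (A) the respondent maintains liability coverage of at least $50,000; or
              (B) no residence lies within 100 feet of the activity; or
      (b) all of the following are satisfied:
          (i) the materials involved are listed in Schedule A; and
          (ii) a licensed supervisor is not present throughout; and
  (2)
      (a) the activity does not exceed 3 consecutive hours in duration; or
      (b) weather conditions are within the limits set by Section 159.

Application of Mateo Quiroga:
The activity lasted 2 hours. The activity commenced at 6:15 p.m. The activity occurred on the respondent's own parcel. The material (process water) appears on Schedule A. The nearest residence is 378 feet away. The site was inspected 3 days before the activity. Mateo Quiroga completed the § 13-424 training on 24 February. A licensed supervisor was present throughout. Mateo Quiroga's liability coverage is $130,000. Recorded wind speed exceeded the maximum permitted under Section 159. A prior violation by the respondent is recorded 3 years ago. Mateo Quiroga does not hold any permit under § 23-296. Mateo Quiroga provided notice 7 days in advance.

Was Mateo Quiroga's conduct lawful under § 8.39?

No — unlawful.

(A) not (training certified) — fails.
(B) ≥10 days' notice — not met.
(C) not (own property) — fails.
(D) no prior violation — not satisfied.
(E) holds permit — not satisfied.
So (i) is not satisfied (F OR F OR F OR F OR F).
(ii) site inspected — satisfied.
(A) coverage ≥ $50,000 — met.
(B) no residence in 100 ft — met.
(iii) = T OR T = true.
(a) = F AND T AND T = false.
(i) Schedule A material — met.
(ii) not (supervisor present) — fails.
(b): T AND F → false.
(1) = F OR F = false.
(a) ≤ 3 hrs duration — holds.
(b) weather ok — fails.
(2) = T OR F = true.
So Overall is not satisfied (F AND T).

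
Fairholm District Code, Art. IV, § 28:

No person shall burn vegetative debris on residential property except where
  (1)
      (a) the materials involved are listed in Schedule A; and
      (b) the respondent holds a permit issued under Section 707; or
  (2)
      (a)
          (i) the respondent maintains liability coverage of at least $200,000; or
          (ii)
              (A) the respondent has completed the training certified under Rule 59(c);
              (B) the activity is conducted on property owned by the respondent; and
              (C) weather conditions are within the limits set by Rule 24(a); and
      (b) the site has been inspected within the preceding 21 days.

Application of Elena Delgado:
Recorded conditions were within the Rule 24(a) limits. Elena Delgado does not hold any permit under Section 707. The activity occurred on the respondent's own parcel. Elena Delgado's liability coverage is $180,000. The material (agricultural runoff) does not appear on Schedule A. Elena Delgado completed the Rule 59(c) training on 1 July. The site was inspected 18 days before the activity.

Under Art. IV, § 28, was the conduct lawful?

(a) Schedule A material — fails.
(b) holds permit — not met.
So (1) is not satisfied (F AND F).
(i) coverage ≥ $200,000 — not met.
(A) training certified — satisfied.
(B) own property — met.
(C) weather ok — met.
(ii) = T AND T AND T = true.
(a) = F OR T = true.
(b) site inspected — holds.
(2): T AND T → true.
Overall: F OR T → true.

Yes — lawful.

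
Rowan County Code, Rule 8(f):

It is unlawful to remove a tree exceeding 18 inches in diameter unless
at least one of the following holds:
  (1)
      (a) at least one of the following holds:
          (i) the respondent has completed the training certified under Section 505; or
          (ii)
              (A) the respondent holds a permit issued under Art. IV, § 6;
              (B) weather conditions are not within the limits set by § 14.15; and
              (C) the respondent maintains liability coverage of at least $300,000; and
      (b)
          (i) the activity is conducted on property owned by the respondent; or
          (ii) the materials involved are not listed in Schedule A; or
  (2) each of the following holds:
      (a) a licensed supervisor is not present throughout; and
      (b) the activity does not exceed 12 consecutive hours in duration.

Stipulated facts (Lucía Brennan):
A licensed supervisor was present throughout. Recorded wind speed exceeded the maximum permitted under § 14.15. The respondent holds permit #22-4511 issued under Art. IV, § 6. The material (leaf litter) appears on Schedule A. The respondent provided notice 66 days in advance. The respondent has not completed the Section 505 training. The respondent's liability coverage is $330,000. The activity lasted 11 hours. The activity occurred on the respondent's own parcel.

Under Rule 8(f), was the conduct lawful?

Yes — lawful.

(i) training certified — not satisfied.
(A) holds permit — met.
(B) not (weather ok) — holds.
(C) coverage ≥ $300,000 — holds.
(ii) = T AND T AND T = true.
So (a) is satisfied (F OR T).
(i) own property — met.
(ii) not (Schedule A material) — not satisfied.
So (b) is satisfied (T OR F).
So (1) is satisfied (T AND T).
(a) not (supervisor present) — not met.
(b) ≤ 12 hrs duration — holds.
So (2) is not satisfied (F AND T).
Overall = T OR F = true.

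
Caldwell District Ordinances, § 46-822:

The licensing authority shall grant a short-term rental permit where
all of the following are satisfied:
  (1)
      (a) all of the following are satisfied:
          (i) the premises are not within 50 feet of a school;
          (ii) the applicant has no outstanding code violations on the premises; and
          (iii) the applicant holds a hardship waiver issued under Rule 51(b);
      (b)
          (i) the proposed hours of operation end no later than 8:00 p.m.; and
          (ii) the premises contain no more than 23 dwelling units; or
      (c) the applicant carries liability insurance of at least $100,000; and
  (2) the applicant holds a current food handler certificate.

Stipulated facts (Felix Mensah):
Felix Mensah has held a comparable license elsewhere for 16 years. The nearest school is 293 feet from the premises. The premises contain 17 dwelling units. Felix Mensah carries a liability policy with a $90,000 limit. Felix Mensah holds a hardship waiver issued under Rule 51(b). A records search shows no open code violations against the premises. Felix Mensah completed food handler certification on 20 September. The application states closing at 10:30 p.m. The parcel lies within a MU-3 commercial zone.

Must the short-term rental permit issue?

Yes — granted.

(i) ≥50 ft from school — met.
(ii) no code violations — satisfied.
(iii) hardship waiver — met.
So (a) is satisfied (T AND T AND T).
(i) closes by 8 p.m. — not satisfied.
(ii) ≤ 23 units — met.
(b): F AND T → false.
(c) insurance ≥ $100,000 — not met.
So (1) is satisfied (T OR F OR F).
(2) food handler cert. — holds.
So Overall is satisfied (T AND T).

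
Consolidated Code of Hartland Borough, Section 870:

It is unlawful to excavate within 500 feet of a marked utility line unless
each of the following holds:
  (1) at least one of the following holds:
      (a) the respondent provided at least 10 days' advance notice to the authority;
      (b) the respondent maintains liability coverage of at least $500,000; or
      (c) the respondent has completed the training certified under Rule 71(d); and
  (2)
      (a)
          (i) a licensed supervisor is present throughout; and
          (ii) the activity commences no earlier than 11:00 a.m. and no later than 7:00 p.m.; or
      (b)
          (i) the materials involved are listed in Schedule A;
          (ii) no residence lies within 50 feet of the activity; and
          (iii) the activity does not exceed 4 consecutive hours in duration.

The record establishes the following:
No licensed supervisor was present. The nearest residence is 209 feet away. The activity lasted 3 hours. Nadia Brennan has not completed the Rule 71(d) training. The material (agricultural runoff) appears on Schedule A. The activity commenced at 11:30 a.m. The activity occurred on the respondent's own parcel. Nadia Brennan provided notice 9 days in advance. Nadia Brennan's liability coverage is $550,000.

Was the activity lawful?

Yes — lawful.

(a) ≥10 days' notice — not satisfied.
(b) coverage ≥ $500,000 — satisfied.
(c) training certified — not met.
(1) = F OR T OR F = true.
(i) supervisor present — fails.
(ii) start within hours — holds.
So (a) is not satisfied (F AND T).
(i) Schedule A material — met.
(ii) no residence in 50 ft — met.
(iii) ≤ 4 hrs duration — satisfied.
(b) = T AND T AND T = true.
(2): F OR T → true.
Overall = T AND T = true.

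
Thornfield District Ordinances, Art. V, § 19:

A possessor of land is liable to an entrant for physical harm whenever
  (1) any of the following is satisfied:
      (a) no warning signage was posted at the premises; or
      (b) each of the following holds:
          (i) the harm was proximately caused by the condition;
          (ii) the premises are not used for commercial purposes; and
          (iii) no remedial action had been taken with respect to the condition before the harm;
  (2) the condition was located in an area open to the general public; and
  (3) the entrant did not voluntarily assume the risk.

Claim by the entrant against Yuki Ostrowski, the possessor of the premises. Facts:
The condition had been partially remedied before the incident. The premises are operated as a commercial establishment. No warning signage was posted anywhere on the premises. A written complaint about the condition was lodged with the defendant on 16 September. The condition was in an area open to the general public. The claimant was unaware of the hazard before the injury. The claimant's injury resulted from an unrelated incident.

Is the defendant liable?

(a) no signage posted — satisfied.
(i) proximate cause — not satisfied.
(ii) not (commercial use) — fails.
(iii) no remedial action — fails.
So (b) is not satisfied (F AND F AND F).
(1): T OR F → true.
(2) public area — satisfied.
(3) no assumed risk — holds.
So Overall is satisfied (T AND T AND T).

Yes — liable.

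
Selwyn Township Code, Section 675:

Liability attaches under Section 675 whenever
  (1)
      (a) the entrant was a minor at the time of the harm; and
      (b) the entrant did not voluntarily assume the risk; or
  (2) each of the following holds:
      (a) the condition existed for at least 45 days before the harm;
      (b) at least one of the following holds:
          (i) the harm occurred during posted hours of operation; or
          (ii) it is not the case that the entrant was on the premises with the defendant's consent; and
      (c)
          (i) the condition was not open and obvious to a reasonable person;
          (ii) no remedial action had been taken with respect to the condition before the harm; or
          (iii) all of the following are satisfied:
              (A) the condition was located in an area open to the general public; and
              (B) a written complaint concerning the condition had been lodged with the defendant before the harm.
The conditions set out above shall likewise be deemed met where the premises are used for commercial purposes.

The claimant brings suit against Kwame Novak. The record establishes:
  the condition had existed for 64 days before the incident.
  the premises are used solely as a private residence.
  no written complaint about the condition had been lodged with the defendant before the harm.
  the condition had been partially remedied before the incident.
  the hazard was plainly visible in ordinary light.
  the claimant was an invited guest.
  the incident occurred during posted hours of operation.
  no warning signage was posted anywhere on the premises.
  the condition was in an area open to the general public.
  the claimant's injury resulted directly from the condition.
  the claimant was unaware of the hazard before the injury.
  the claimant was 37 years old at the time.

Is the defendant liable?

No — not liable.

(a) entrant a minor — not satisfied.
(b) no assumed risk — satisfied.
(1): F AND T → false.
(a) condition ≥45 days old — holds.
(i) during posted hours — holds.
(ii) not (consent to enter) — not satisfied.
So (b) is satisfied (T OR F).
(i) not open/obvious — not satisfied.
(ii) no remedial action — not met.
(A) public area — holds.
(B) complaint lodged — fails.
(iii): T AND F → false.
(c): F OR F OR F → false.
(2) = T AND T AND F = false.
Overall = F OR F = false.
Exception (commercial use) — not satisfied.
Result: main false OR exception false → false.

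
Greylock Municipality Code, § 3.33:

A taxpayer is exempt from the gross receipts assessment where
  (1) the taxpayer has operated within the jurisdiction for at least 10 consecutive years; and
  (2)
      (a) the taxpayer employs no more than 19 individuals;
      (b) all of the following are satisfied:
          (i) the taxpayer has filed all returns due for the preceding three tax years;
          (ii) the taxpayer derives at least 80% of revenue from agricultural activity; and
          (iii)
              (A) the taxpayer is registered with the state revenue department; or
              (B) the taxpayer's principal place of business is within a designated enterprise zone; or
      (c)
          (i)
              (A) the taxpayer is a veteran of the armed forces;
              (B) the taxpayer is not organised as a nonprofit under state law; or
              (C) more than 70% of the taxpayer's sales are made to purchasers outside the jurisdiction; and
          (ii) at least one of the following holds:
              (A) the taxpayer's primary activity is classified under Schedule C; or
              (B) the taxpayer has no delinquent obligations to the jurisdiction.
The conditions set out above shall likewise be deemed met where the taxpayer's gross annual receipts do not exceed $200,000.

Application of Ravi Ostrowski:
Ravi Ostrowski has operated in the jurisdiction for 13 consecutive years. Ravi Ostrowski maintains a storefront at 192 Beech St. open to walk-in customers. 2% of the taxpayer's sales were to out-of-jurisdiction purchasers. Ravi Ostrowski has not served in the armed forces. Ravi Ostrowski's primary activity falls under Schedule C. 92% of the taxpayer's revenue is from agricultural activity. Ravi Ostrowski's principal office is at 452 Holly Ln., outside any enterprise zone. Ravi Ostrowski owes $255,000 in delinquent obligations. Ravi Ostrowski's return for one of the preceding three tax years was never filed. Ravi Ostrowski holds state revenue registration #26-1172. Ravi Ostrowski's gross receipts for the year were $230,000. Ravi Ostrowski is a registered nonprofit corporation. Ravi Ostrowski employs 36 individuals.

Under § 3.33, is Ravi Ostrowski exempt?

(1) ≥ 10 yrs in jurisdiction — satisfied.
(a) ≤ 19 employees — not met.
(i) returns current — not met.
(ii) ≥80% agricultural — holds.
(A) state-registered — holds.
(B) in enterprise zone — fails.
(iii) = T OR F = true.
(b) = F AND T AND T = false.
(A) veteran — fails.
(B) not (nonprofit) — not satisfied.
(C) >70% out-of-jur. sales — not met.
So (i) is not satisfied (F OR F OR F).
(A) Schedule C activity — satisfied.
(B) no delinquency — fails.
So (ii) is satisfied (T OR F).
So (c) is not satisfied (F AND T).
So (2) is not satisfied (F OR F OR F).
So Overall is not satisfied (T AND F).
Exception (receipts ≤ $200,000) — not satisfied.
Result: main false OR exception false → false.

No — not exempt.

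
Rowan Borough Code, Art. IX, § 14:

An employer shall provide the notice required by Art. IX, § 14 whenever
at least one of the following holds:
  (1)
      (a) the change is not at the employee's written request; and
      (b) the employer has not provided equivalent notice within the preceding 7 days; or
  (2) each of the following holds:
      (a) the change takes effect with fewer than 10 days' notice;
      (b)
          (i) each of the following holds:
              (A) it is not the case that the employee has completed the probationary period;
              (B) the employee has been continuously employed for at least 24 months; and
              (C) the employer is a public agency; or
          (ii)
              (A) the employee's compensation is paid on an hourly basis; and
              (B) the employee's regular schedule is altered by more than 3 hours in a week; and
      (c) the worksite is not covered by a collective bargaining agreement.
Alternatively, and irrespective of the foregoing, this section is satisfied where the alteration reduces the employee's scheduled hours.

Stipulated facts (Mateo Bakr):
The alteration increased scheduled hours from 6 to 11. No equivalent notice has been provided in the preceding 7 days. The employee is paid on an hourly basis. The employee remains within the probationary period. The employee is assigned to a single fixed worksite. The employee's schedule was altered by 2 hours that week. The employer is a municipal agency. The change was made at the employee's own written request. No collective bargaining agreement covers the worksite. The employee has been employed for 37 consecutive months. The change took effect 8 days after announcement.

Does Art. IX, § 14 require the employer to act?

(a) not employee-requested — fails.
(b) no recent notice — holds.
(1) = F AND T = false.
(a) < 10 days' notice — met.
(A) not (past probation) — satisfied.
(B) tenure ≥ 24 mo. — met.
(C) public agency — holds.
(i) = T AND T AND T = true.
(A) hourly-paid — satisfied.
(B) schedule shift > 3h — not met.
(ii) = T AND F = false.
(b): T OR F → true.
(c) no CBA — holds.
(2): T AND T AND T → true.
So Overall is satisfied (F OR T).
Exception (hours reduced) — not satisfied.
Result: main true OR exception false → true.

Yes — required.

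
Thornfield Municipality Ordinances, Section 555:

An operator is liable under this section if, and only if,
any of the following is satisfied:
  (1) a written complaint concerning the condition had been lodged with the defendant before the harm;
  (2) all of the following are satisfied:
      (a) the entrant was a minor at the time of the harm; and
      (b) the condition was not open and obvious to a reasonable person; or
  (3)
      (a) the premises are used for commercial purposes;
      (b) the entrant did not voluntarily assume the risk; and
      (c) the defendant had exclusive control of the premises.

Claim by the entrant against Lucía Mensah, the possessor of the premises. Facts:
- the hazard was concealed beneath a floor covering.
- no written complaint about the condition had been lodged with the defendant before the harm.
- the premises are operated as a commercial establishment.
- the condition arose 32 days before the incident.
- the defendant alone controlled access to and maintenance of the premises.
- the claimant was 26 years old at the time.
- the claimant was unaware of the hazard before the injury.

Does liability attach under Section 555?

(1) complaint lodged — not met.
(a) entrant a minor — not satisfied.
(b) not open/obvious — holds.
So (2) is not satisfied (F AND T).
(a) commercial use — satisfied.
(b) no assumed risk — holds.
(c) exclusive control — holds.
So (3) is satisfied (T AND T AND T).
So Overall is satisfied (F OR F OR T).

Yes — liable.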